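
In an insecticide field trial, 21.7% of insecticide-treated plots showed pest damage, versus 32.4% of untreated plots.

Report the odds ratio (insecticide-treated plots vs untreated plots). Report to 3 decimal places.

OR = 0.578

odds, insecticide-treated plots = 0.2170/0.7830 = 0.2771
odds, untreated plots = 0.3240/0.6760 = 0.4793
OR = 0.2771 / 0.4793 = 0.578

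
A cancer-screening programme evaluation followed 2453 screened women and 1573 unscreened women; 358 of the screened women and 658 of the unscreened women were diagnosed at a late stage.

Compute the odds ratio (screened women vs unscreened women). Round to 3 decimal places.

OR = (358 × 915) / (2095 × 658) = 327570/1378510 ≈ 0.238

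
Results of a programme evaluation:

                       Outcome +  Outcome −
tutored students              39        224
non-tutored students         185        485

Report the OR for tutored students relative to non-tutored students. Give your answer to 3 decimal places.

OR = (39 × 485) / (224 × 185) = 18915/41440 ≈ 0.456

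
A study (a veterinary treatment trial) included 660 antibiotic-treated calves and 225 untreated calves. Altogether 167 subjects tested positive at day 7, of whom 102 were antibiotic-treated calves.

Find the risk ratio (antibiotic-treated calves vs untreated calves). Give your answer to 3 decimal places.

antibiotic-treated calves without the outcome: 660 − 102 = 558
untreated calves with the outcome: 167 − 102 = 65
untreated calves without the outcome: 225 − 65 = 160
risk, antibiotic-treated calves = 102/660 = 0.1545
risk, untreated calves = 65/225 = 0.2889
RR = 0.1545 / 0.2889 = 0.535

0.535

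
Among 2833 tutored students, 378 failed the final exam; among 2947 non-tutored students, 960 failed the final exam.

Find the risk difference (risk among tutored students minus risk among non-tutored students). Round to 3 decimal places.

risk, tutored students = 378/2833 = 0.1334
risk, non-tutored students = 960/2947 = 0.3258
risk difference = 0.1334 − 0.3258 = -0.192

-0.192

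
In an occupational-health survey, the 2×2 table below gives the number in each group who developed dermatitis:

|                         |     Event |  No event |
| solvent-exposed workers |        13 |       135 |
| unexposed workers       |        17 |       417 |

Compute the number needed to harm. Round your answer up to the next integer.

21

risk, solvent-exposed workers = 13/148 = 0.087838
risk, unexposed workers = 17/434 = 0.039171
absolute risk difference = 0.048667
1 / 0.048667 = 20.548 → round up → 21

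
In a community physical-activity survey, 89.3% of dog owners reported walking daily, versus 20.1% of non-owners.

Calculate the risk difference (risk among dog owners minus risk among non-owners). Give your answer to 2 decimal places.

risk difference = 0.8930 − 0.2010 = 0.69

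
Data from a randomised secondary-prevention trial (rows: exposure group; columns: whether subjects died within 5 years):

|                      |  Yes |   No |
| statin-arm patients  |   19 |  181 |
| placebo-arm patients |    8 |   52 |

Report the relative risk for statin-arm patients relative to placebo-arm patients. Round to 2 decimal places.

0.71

risk, statin-arm patients = 19/200 = 0.0950
risk, placebo-arm patients = 8/60 = 0.1333
RR = 0.0950 / 0.1333 = 0.71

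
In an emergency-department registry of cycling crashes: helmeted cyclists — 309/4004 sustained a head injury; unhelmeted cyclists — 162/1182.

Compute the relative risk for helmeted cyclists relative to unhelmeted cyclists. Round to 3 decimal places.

RR ≈ 0.563

risk, helmeted cyclists = 309/4004 = 0.0772
risk, unhelmeted cyclists = 162/1182 = 0.1371
RR = 0.0772 / 0.1371 = 0.563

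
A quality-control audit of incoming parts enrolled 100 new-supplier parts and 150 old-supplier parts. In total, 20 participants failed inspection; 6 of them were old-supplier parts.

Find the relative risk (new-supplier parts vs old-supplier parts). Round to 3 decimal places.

new-supplier parts with the outcome: 20 − 6 = 14
new-supplier parts without the outcome: 100 − 14 = 86
old-supplier parts without the outcome: 150 − 6 = 144
risk, new-supplier parts = 14/100 = 0.14000
risk, old-supplier parts = 6/150 = 0.04000
RR = 0.14000 / 0.04000 = 3.500

3.500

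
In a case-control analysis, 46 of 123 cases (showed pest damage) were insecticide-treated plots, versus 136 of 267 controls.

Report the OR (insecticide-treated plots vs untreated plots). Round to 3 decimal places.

OR = (46 × 131) / (136 × 77) = 6026/10472 ≈ 0.575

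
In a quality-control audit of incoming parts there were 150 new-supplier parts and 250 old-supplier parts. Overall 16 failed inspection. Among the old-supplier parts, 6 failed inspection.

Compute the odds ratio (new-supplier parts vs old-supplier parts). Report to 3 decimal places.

new-supplier parts with the outcome: 16 − 6 = 10
new-supplier parts without the outcome: 150 − 10 = 140
old-supplier parts without the outcome: 250 − 6 = 244
odds, new-supplier parts = 10/140 = 0.07143
odds, old-supplier parts = 6/244 = 0.02459
OR = 0.07143 / 0.02459 = 2.905

2.905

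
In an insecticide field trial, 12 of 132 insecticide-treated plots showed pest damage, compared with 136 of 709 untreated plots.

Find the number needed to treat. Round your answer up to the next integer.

10

risk, insecticide-treated plots = 12/132 = 0.090909
risk, untreated plots = 136/709 = 0.191819
absolute risk difference = 0.100910
1 / 0.100910 = 9.910 → round up → 10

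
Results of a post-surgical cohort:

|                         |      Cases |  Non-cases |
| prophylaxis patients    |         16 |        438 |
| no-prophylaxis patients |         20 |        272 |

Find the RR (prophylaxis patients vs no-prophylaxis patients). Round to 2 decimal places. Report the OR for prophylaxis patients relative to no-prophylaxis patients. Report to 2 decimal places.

risk, prophylaxis patients = 16/454 = 0.03524
risk, no-prophylaxis patients = 20/292 = 0.06849
RR = 0.03524 / 0.06849 = 0.51
odds, prophylaxis patients = 16/438 = 0.03653
odds, no-prophylaxis patients = 20/272 = 0.07353
OR = 0.03653 / 0.07353 = 0.50

RR = 0.51; OR = 0.50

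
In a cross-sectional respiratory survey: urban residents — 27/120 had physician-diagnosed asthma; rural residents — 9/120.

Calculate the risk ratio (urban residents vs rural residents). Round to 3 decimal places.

risk, urban residents = 27/120 = 0.2250
risk, rural residents = 9/120 = 0.0750
RR = 0.2250 / 0.0750 = 3.000

3.000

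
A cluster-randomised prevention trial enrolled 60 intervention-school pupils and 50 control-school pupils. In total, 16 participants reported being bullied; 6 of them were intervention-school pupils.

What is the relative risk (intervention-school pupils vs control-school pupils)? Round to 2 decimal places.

RR ≈ 0.50

intervention-school pupils without the outcome: 60 − 6 = 54
control-school pupils with the outcome: 16 − 6 = 10
control-school pupils without the outcome: 50 − 10 = 40
risk, intervention-school pupils = 6/60 = 0.1000
risk, control-school pupils = 10/50 = 0.2000
RR = 0.1000 / 0.2000 = 0.50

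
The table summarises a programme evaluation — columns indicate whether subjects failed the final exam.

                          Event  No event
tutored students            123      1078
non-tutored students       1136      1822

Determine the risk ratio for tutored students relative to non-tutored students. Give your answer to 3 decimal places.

risk, tutored students = 123/1201 = 0.1024
risk, non-tutored students = 1136/2958 = 0.3840
RR = 0.1024 / 0.3840 = 0.267

RR = 0.267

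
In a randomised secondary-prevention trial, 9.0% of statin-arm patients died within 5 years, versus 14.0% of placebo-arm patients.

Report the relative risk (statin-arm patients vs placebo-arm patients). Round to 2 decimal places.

RR = 0.0900 / 0.1400 = 0.64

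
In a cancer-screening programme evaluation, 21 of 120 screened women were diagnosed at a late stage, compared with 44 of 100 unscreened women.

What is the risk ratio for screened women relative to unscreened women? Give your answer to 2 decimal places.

RR: 0.40

risk, screened women = 21/120 = 0.1750
risk, unscreened women = 44/100 = 0.4400
RR = 0.1750 / 0.4400 = 0.40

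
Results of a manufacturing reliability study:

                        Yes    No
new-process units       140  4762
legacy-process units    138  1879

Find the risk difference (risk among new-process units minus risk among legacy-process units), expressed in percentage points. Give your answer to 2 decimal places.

risk, new-process units = 140/4902 = 0.02856
risk, legacy-process units = 138/2017 = 0.06842
risk difference = 0.02856 − 0.06842 = -0.03986 → -3.99 percentage points

-3.99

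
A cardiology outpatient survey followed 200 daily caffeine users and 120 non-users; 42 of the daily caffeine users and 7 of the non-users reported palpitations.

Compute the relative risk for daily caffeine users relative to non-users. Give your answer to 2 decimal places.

risk, daily caffeine users = 42/200 = 0.2100
risk, non-users = 7/120 = 0.0583
RR = 0.2100 / 0.0583 = 3.60

3.60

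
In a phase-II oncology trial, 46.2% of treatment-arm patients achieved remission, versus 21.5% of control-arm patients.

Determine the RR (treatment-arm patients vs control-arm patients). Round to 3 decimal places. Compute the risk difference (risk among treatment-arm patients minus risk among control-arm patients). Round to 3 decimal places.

RR = 2.149; RD = 0.247

RR = 0.4620 / 0.2150 = 2.149
risk difference = 0.4620 − 0.2150 = 0.247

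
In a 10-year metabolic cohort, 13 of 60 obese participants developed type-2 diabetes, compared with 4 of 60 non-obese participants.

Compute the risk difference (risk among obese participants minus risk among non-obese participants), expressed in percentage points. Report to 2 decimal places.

RD: 15.00

risk, obese participants = 13/60 = 0.2167
risk, non-obese participants = 4/60 = 0.0667
risk difference = 0.2167 − 0.0667 = 0.1500 → 15.00 percentage points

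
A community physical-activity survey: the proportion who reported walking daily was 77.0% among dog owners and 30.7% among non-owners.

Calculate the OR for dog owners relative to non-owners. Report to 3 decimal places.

odds, dog owners = 0.7700/0.2300 = 3.3478
odds, non-owners = 0.3070/0.6930 = 0.4430
OR = 3.3478 / 0.4430 = 7.557

OR = 7.557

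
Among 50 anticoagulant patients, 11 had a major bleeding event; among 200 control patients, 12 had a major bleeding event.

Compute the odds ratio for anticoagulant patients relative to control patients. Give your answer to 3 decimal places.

OR = (11 × 188) / (39 × 12) = 2068/468 ≈ 4.419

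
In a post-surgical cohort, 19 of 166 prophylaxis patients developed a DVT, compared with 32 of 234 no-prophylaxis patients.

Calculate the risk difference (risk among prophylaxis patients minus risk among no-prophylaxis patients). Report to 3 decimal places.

RD: -0.022

risk, prophylaxis patients = 19/166 = 0.1145
risk, no-prophylaxis patients = 32/234 = 0.1368
risk difference = 0.1145 − 0.1368 = -0.022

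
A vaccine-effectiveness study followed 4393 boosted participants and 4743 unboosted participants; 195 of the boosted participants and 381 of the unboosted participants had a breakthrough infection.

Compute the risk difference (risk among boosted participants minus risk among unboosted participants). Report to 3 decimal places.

risk, boosted participants = 195/4393 = 0.04439
risk, unboosted participants = 381/4743 = 0.08033
risk difference = 0.04439 − 0.08033 = -0.036

RD: -0.036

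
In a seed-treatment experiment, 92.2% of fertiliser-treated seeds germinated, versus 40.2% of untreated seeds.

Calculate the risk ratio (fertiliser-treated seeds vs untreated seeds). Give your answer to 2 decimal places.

RR = 0.9220 / 0.4020 = 2.29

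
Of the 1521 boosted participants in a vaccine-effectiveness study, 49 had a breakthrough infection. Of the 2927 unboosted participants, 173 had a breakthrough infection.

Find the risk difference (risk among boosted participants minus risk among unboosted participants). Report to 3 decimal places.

risk, boosted participants = 49/1521 = 0.03222
risk, unboosted participants = 173/2927 = 0.05910
risk difference = 0.03222 − 0.05910 = -0.027

RD ≈ -0.027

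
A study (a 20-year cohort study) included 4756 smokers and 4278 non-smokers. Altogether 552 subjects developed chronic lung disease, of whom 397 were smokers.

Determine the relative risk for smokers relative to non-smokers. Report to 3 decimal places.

smokers without the outcome: 4756 − 397 = 4359
non-smokers with the outcome: 552 − 397 = 155
non-smokers without the outcome: 4278 − 155 = 4123
risk, smokers = 397/4756 = 0.08347
risk, non-smokers = 155/4278 = 0.03623
RR = 0.08347 / 0.03623 = 2.304

RR: 2.304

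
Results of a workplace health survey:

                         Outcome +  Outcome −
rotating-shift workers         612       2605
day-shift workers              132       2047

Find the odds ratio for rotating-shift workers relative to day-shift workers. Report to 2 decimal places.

OR ≈ 3.64

odds, rotating-shift workers = 612/2605 = 0.2349
odds, day-shift workers = 132/2047 = 0.0645
OR = 0.2349 / 0.0645 = 3.64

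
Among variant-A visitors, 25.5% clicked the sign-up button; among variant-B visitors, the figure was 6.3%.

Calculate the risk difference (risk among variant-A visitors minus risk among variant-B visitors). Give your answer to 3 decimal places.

risk difference = 0.2550 − 0.0630 = 0.192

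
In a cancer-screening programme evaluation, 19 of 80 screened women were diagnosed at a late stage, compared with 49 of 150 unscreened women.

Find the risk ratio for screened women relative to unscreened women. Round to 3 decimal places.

risk, screened women = 19/80 = 0.2375
risk, unscreened women = 49/150 = 0.3267
RR = 0.2375 / 0.3267 = 0.727

0.727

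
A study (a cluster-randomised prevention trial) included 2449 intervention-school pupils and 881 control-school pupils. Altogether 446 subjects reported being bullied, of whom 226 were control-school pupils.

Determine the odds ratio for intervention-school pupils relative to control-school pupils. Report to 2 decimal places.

0.29

intervention-school pupils with the outcome: 446 − 226 = 220
intervention-school pupils without the outcome: 2449 − 220 = 2229
control-school pupils without the outcome: 881 − 226 = 655
odds, intervention-school pupils = 220/2229 = 0.0987
odds, control-school pupils = 226/655 = 0.3450
OR = 0.0987 / 0.3450 = 0.29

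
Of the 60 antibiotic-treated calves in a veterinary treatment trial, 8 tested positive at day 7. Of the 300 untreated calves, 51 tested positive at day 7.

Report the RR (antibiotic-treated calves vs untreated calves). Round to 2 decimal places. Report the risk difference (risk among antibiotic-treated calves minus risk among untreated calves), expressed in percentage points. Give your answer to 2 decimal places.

risk, antibiotic-treated calves = 8/60 = 0.1333
risk, untreated calves = 51/300 = 0.1700
RR = 0.1333 / 0.1700 = 0.78
risk difference = 0.1333 − 0.1700 = -0.0367 → -3.67 percentage points

RR = 0.78; RD = -3.67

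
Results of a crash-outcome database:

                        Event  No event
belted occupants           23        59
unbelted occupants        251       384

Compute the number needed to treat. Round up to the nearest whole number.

NNT ≈ 9

risk, belted occupants = 23/82 = 0.280488
risk, unbelted occupants = 251/635 = 0.395276
absolute risk difference = 0.114788
1 / 0.114788 = 8.712 → round up → 9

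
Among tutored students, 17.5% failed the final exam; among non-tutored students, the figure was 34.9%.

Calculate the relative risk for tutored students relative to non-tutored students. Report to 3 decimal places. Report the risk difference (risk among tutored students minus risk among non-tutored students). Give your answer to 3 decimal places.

RR = 0.1750 / 0.3490 = 0.501
risk difference = 0.1750 − 0.3490 = -0.174

RR = 0.501; RD = -0.174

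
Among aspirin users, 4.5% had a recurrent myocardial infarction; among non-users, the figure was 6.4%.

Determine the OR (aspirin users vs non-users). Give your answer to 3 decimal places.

odds, aspirin users = 0.04500/0.95500 = 0.04712
odds, non-users = 0.06400/0.93600 = 0.06838
OR = 0.04712 / 0.06838 = 0.689

0.689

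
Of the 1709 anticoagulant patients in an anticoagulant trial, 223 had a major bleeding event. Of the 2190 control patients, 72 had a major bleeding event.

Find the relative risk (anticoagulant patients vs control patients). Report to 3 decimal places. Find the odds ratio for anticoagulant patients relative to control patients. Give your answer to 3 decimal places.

risk, anticoagulant patients = 223/1709 = 0.13049
risk, control patients = 72/2190 = 0.03288
RR = 0.13049 / 0.03288 = 3.969
OR = (223 × 2118) / (1486 × 72) = 472314/106992 ≈ 4.414

RR = 3.969; OR = 4.414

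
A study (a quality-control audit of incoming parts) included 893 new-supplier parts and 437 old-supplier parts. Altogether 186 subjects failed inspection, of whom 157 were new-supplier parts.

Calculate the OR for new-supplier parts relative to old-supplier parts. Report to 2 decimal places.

new-supplier parts without the outcome: 893 − 157 = 736
old-supplier parts with the outcome: 186 − 157 = 29
old-supplier parts without the outcome: 437 − 29 = 408
odds, new-supplier parts = 157/736 = 0.2133
odds, old-supplier parts = 29/408 = 0.0711
OR = 0.2133 / 0.0711 = 3.00

3.00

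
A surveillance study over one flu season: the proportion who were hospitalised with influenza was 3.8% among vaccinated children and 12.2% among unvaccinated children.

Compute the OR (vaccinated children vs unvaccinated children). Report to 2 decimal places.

OR = 0.28

odds, vaccinated children = 0.03800/0.96200 = 0.03950
odds, unvaccinated children = 0.12200/0.87800 = 0.13895
OR = 0.03950 / 0.13895 = 0.28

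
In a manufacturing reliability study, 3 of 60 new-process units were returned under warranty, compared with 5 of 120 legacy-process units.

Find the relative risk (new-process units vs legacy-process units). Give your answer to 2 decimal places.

1.20

risk, new-process units = 3/60 = 0.05000
risk, legacy-process units = 5/120 = 0.04167
RR = 0.05000 / 0.04167 = 1.20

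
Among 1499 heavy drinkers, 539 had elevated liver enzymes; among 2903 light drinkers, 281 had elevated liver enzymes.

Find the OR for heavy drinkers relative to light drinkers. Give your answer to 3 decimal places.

OR = (539 × 2622) / (960 × 281) = 1413258/269760 ≈ 5.239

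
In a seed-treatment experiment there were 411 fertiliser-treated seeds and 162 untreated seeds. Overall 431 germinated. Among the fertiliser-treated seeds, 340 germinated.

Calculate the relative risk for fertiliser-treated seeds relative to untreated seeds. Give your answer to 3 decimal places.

fertiliser-treated seeds without the outcome: 411 − 340 = 71
untreated seeds with the outcome: 431 − 340 = 91
untreated seeds without the outcome: 162 − 91 = 71
risk, fertiliser-treated seeds = 340/411 = 0.8273
risk, untreated seeds = 91/162 = 0.5617
RR = 0.8273 / 0.5617 = 1.473

1.473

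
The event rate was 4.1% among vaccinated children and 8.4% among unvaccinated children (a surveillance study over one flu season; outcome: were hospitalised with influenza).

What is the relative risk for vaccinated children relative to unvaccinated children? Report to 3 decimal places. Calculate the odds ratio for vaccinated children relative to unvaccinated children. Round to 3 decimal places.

RR = 0.04100 / 0.08400 = 0.488
odds, vaccinated children = 0.04100/0.95900 = 0.04275
odds, unvaccinated children = 0.08400/0.91600 = 0.09170
OR = 0.04275 / 0.09170 = 0.466

RR = 0.488; OR = 0.466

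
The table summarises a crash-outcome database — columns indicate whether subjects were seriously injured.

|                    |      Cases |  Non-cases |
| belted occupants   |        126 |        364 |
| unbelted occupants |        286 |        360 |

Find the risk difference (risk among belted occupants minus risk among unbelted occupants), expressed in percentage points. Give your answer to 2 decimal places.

risk, belted occupants = 126/490 = 0.2571
risk, unbelted occupants = 286/646 = 0.4427
risk difference = 0.2571 − 0.4427 = -0.1856 → -18.56 percentage points

-18.56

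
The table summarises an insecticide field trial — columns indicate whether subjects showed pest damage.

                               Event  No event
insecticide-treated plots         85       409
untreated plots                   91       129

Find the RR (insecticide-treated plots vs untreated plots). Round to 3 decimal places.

0.416

risk, insecticide-treated plots = 85/494 = 0.1721
risk, untreated plots = 91/220 = 0.4136
RR = 0.1721 / 0.4136 = 0.416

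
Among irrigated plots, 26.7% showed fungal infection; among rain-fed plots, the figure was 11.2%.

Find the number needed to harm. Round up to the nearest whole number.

NNH = 7

absolute risk difference = 0.155000
1 / 0.155000 = 6.452 → round up → 7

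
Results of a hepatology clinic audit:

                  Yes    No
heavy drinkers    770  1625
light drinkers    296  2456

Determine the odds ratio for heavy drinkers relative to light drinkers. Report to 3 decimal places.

3.932

odds, heavy drinkers = 770/1625 = 0.4738
odds, light drinkers = 296/2456 = 0.1205
OR = 0.4738 / 0.1205 = 3.932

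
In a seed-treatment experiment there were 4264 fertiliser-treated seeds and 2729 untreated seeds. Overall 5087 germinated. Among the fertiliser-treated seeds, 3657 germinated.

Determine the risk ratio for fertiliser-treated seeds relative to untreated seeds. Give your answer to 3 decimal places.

fertiliser-treated seeds without the outcome: 4264 − 3657 = 607
untreated seeds with the outcome: 5087 − 3657 = 1430
untreated seeds without the outcome: 2729 − 1430 = 1299
risk, fertiliser-treated seeds = 3657/4264 = 0.8576
risk, untreated seeds = 1430/2729 = 0.5240
RR = 0.8576 / 0.5240 = 1.637

RR: 1.637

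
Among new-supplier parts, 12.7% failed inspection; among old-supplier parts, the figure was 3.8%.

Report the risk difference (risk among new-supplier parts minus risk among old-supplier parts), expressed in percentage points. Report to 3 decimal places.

RD = 8.900

risk difference = 0.12700 − 0.03800 = 0.08900 → 8.900 percentage points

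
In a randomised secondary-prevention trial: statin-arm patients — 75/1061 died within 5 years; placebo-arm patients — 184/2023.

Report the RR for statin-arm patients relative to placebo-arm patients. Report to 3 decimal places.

RR ≈ 0.777

risk, statin-arm patients = 75/1061 = 0.0707
risk, placebo-arm patients = 184/2023 = 0.0910
RR = 0.0707 / 0.0910 = 0.777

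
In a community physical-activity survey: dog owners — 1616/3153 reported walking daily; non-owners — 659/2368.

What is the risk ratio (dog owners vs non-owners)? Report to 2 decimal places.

RR ≈ 1.84

risk, dog owners = 1616/3153 = 0.5125
risk, non-owners = 659/2368 = 0.2783
RR = 0.5125 / 0.2783 = 1.84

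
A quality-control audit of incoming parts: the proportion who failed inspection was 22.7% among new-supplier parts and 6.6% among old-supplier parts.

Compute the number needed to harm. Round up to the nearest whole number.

7

absolute risk difference = 0.161000
1 / 0.161000 = 6.211 → round up → 7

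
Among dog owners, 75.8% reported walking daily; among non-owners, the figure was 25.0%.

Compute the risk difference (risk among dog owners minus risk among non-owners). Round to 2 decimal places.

risk difference = 0.7580 − 0.2500 = 0.51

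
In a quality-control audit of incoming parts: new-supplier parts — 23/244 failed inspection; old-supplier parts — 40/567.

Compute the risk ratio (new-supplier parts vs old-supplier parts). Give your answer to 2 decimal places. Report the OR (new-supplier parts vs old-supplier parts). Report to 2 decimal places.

RR = 1.34; OR = 1.37

risk, new-supplier parts = 23/244 = 0.0943
risk, old-supplier parts = 40/567 = 0.0705
RR = 0.0943 / 0.0705 = 1.34
odds, new-supplier parts = 23/221 = 0.1041
odds, old-supplier parts = 40/527 = 0.0759
OR = 0.1041 / 0.0759 = 1.37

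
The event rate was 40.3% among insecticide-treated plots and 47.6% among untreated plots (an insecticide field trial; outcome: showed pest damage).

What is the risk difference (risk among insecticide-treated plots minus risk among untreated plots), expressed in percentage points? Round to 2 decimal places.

RD ≈ -7.30

risk difference = 0.4030 − 0.4760 = -0.0730 → -7.30 percentage points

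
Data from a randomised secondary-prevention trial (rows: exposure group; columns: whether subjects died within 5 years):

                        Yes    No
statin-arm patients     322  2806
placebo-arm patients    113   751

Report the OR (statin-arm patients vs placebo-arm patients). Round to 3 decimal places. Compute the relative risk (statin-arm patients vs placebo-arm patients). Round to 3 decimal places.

OR = 0.763; RR = 0.787

OR = (322 × 751) / (2806 × 113) = 241822/317078 ≈ 0.763
risk, statin-arm patients = 322/3128 = 0.1029
risk, placebo-arm patients = 113/864 = 0.1308
RR = 0.1029 / 0.1308 = 0.787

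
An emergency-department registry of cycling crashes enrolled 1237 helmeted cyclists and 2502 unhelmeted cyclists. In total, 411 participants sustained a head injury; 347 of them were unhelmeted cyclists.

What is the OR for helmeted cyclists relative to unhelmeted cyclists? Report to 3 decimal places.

helmeted cyclists with the outcome: 411 − 347 = 64
helmeted cyclists without the outcome: 1237 − 64 = 1173
unhelmeted cyclists without the outcome: 2502 − 347 = 2155
OR = (64 × 2155) / (1173 × 347) = 137920/407031 ≈ 0.339

0.339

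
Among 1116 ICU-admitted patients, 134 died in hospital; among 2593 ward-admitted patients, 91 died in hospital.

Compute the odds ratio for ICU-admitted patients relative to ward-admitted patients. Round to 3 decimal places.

OR = (134 × 2502) / (982 × 91) = 335268/89362 ≈ 3.752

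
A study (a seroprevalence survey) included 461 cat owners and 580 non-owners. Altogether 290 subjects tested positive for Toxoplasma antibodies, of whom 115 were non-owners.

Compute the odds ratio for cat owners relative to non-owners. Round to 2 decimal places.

cat owners with the outcome: 290 − 115 = 175
cat owners without the outcome: 461 − 175 = 286
non-owners without the outcome: 580 − 115 = 465
OR = (175 × 465) / (286 × 115) = 81375/32890 ≈ 2.47

OR: 2.47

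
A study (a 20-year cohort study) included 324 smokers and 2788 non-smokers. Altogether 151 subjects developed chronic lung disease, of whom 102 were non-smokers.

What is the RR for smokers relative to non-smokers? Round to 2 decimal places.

4.13

smokers with the outcome: 151 − 102 = 49
smokers without the outcome: 324 − 49 = 275
non-smokers without the outcome: 2788 − 102 = 2686
risk, smokers = 49/324 = 0.15123
risk, non-smokers = 102/2788 = 0.03659
RR = 0.15123 / 0.03659 = 4.13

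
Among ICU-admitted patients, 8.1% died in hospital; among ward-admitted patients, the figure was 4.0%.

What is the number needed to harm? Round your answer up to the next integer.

NNH ≈ 25

absolute risk difference = 0.041000
1 / 0.041000 = 24.390 → round up → 25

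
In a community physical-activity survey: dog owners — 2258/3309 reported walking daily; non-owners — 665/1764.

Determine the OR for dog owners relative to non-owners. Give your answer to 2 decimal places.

3.55

odds, dog owners = 2258/1051 = 2.1484
odds, non-owners = 665/1099 = 0.6051
OR = 2.1484 / 0.6051 = 3.55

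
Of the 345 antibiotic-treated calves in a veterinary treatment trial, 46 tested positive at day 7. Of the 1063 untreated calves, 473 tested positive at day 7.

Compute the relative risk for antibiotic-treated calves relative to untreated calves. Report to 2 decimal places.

RR = 0.30

risk, antibiotic-treated calves = 46/345 = 0.1333
risk, untreated calves = 473/1063 = 0.4450
RR = 0.1333 / 0.4450 = 0.30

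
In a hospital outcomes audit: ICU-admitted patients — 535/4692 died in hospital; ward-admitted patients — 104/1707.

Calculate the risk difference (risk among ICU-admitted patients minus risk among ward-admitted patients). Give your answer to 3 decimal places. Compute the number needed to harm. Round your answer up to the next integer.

RD = 0.053; NNH = 19

risk, ICU-admitted patients = 535/4692 = 0.1140
risk, ward-admitted patients = 104/1707 = 0.0609
risk difference = 0.1140 − 0.0609 = 0.053
absolute risk difference = 0.053098
1 / 0.053098 = 18.833 → round up → 19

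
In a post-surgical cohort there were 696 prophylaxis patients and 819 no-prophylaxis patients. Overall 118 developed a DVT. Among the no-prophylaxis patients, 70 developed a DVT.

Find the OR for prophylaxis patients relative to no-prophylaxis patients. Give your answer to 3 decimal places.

OR: 0.793

prophylaxis patients with the outcome: 118 − 70 = 48
prophylaxis patients without the outcome: 696 − 48 = 648
no-prophylaxis patients without the outcome: 819 − 70 = 749
OR = (48 × 749) / (648 × 70) = 35952/45360 ≈ 0.793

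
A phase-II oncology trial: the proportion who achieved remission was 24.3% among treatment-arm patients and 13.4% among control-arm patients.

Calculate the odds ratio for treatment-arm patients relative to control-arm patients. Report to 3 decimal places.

OR: 2.075

odds, treatment-arm patients = 0.2430/0.7570 = 0.3210
odds, control-arm patients = 0.1340/0.8660 = 0.1547
OR = 0.3210 / 0.1547 = 2.075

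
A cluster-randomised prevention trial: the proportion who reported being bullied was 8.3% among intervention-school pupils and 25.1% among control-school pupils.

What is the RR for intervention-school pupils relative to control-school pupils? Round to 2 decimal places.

RR = 0.0830 / 0.2510 = 0.33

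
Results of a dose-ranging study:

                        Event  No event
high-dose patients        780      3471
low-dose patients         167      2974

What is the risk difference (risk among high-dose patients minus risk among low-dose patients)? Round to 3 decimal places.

0.130

risk, high-dose patients = 780/4251 = 0.1835
risk, low-dose patients = 167/3141 = 0.0532
risk difference = 0.1835 − 0.0532 = 0.130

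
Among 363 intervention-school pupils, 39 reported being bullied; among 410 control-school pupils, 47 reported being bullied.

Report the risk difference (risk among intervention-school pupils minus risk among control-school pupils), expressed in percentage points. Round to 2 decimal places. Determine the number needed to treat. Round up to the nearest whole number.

risk, intervention-school pupils = 39/363 = 0.1074
risk, control-school pupils = 47/410 = 0.1146
risk difference = 0.1074 − 0.1146 = -0.0072 → -0.72 percentage points
absolute risk difference = 0.007196
1 / 0.007196 = 138.966 → round up → 139

RD = -0.72; NNT = 139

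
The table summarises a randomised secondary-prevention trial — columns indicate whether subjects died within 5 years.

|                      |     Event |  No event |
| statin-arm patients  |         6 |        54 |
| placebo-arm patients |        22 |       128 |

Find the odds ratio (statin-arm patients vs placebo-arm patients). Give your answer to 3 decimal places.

odds, statin-arm patients = 6/54 = 0.1111
odds, placebo-arm patients = 22/128 = 0.1719
OR = 0.1111 / 0.1719 = 0.646

OR = 0.646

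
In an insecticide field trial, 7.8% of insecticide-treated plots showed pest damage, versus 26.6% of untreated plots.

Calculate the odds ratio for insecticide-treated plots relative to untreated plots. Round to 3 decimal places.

0.233

odds, insecticide-treated plots = 0.0780/0.9220 = 0.0846
odds, untreated plots = 0.2660/0.7340 = 0.3624
OR = 0.0846 / 0.3624 = 0.233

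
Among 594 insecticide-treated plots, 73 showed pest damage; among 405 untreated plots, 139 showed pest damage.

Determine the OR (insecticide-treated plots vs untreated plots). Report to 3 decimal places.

OR = (73 × 266) / (521 × 139) = 19418/72419 ≈ 0.268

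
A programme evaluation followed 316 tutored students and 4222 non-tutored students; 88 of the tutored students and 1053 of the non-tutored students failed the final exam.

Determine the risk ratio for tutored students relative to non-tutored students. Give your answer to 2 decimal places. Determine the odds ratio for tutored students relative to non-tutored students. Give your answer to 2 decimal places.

risk, tutored students = 88/316 = 0.2785
risk, non-tutored students = 1053/4222 = 0.2494
RR = 0.2785 / 0.2494 = 1.12
OR = (88 × 3169) / (228 × 1053) = 278872/240084 ≈ 1.16

RR = 1.12; OR = 1.16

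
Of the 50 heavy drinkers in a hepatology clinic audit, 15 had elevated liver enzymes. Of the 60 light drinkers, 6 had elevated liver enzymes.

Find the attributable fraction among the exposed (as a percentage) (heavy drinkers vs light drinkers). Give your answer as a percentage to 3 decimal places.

risk, heavy drinkers = 15/50 = 0.3000
risk, light drinkers = 6/60 = 0.1000
AR% = (0.3000 − 0.1000) / 0.3000 = 0.6667 → 66.667%

66.667%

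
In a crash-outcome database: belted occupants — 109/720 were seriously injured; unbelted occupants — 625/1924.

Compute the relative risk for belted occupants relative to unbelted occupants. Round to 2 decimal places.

risk, belted occupants = 109/720 = 0.1514
risk, unbelted occupants = 625/1924 = 0.3248
RR = 0.1514 / 0.3248 = 0.47

RR = 0.47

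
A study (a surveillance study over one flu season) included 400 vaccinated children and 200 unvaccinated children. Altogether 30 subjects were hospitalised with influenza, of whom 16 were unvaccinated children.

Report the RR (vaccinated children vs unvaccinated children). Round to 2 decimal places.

vaccinated children with the outcome: 30 − 16 = 14
vaccinated children without the outcome: 400 − 14 = 386
unvaccinated children without the outcome: 200 − 16 = 184
risk, vaccinated children = 14/400 = 0.03500
risk, unvaccinated children = 16/200 = 0.08000
RR = 0.03500 / 0.08000 = 0.44

RR ≈ 0.44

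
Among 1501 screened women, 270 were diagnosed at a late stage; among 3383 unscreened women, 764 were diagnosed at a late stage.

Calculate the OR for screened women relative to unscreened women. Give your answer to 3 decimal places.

OR = (270 × 2619) / (1231 × 764) = 707130/940484 ≈ 0.752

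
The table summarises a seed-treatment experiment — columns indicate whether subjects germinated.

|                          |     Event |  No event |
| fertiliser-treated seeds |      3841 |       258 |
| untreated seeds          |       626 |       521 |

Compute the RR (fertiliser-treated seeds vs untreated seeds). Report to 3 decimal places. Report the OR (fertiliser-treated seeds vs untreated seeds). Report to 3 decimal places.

risk, fertiliser-treated seeds = 3841/4099 = 0.9371
risk, untreated seeds = 626/1147 = 0.5458
RR = 0.9371 / 0.5458 = 1.717
OR = (3841 × 521) / (258 × 626) = 2001161/161508 ≈ 12.390

RR = 1.717; OR = 12.390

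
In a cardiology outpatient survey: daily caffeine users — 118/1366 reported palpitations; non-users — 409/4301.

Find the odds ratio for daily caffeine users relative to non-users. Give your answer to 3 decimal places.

OR = (118 × 3892) / (1248 × 409) = 459256/510432 ≈ 0.900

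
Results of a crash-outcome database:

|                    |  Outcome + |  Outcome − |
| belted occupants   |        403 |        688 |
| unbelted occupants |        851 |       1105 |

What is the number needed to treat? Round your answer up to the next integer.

NNT = 16

risk, belted occupants = 403/1091 = 0.369386
risk, unbelted occupants = 851/1956 = 0.435072
absolute risk difference = 0.065686
1 / 0.065686 = 15.224 → round up → 16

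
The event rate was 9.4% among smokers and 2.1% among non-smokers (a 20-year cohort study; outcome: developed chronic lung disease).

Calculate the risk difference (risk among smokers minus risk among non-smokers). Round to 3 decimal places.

risk difference = 0.09400 − 0.02100 = 0.073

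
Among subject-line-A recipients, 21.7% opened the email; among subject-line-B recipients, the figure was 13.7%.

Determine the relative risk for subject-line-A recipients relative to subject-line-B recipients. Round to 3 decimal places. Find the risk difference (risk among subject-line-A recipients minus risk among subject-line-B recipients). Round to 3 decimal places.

RR = 1.584; RD = 0.080

RR = 0.2170 / 0.1370 = 1.584
risk difference = 0.2170 − 0.1370 = 0.080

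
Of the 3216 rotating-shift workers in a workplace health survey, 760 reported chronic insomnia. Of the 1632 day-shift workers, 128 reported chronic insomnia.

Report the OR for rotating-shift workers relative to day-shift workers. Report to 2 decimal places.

OR = (760 × 1504) / (2456 × 128) = 1143040/314368 ≈ 3.64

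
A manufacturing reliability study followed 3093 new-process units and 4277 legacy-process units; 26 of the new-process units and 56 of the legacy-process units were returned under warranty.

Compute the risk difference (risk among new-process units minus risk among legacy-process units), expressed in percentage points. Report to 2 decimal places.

risk, new-process units = 26/3093 = 0.00841
risk, legacy-process units = 56/4277 = 0.01309
risk difference = 0.00841 − 0.01309 = -0.00469 → -0.47 percentage points

-0.47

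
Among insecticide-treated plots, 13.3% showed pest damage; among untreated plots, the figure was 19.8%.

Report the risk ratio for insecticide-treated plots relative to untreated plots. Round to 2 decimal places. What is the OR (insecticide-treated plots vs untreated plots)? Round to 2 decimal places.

RR = 0.67; OR = 0.62

RR = 0.1330 / 0.1980 = 0.67
odds, insecticide-treated plots = 0.1330/0.8670 = 0.1534
odds, untreated plots = 0.1980/0.8020 = 0.2469
OR = 0.1534 / 0.2469 = 0.62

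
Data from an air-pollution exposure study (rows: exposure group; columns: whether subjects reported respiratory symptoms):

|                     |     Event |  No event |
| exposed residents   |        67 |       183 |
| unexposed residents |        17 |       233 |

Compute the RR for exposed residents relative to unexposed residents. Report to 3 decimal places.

3.941

risk, exposed residents = 67/250 = 0.2680
risk, unexposed residents = 17/250 = 0.0680
RR = 0.2680 / 0.0680 = 3.941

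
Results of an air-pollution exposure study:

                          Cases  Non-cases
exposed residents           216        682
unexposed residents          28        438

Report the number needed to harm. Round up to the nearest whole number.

risk, exposed residents = 216/898 = 0.240535
risk, unexposed residents = 28/466 = 0.060086
absolute risk difference = 0.180449
1 / 0.180449 = 5.542 → round up → 6

NNH: 6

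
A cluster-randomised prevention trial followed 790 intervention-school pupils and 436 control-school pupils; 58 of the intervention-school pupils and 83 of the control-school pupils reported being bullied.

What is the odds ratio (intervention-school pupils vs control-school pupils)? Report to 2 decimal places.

OR = (58 × 353) / (732 × 83) = 20474/60756 ≈ 0.34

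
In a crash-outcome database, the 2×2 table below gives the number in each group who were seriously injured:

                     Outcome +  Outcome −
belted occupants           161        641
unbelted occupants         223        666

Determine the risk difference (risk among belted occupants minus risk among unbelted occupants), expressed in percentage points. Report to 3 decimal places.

risk, belted occupants = 161/802 = 0.2007
risk, unbelted occupants = 223/889 = 0.2508
risk difference = 0.2007 − 0.2508 = -0.0501 → -5.010 percentage points

RD: -5.010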